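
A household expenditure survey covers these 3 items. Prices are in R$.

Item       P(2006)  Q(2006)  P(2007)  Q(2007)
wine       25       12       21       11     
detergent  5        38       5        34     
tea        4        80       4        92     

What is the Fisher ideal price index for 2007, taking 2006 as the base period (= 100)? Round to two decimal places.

Laspeyres component (base-period weights):
ΣP(2007)Q(2006) = 21×12 + 5×38 + 4×80 = 252 + 190 + 320 = 762
ΣP(2006)Q(2006) = 25×12 + 5×38 + 4×80 = 300 + 190 + 320 = 810
L = 762 / 810 × 100 = 94.0741
Paasche component (current-period weights):
ΣP(2007)Q(2007) = 21×11 + 5×34 + 4×92 = 231 + 170 + 368 = 769
ΣP(2006)Q(2007) = 25×11 + 5×34 + 4×92 = 275 + 170 + 368 = 813
P = 769 / 813 × 100 = 94.5879
Fisher = √(L × P) = √(94.0741 × 94.5879) = 94.3307

94.33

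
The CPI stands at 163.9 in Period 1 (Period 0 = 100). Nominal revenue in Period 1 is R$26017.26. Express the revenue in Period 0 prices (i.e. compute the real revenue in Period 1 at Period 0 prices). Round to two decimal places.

15873.86

Real = Nominal ÷ (Index/100) = 26017.26 ÷ (163.9/100)
     = 26017.26 ÷ 1.639 = 15873.8621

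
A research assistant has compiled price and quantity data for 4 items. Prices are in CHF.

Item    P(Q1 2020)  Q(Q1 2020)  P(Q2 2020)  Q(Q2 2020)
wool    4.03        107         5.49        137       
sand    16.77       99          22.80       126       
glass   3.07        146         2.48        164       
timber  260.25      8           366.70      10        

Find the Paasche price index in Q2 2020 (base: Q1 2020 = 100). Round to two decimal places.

Paasche price index uses current-period quantities as weights.
ΣP(Q2 2020)·Q(Q2 2020) = 5.49×137 + 22.80×126 + 2.48×164 + 366.70×10 = 752.13 + 2872.8 + 406.72 + 3667 = 7698.65
ΣP(Q1 2020)·Q(Q2 2020) = 4.03×137 + 16.77×126 + 3.07×164 + 260.25×10 = 552.11 + 2113.02 + 503.48 + 2602.5 = 5771.11
Index = 7698.65 / 5771.11 × 100 = 133.3998

133.40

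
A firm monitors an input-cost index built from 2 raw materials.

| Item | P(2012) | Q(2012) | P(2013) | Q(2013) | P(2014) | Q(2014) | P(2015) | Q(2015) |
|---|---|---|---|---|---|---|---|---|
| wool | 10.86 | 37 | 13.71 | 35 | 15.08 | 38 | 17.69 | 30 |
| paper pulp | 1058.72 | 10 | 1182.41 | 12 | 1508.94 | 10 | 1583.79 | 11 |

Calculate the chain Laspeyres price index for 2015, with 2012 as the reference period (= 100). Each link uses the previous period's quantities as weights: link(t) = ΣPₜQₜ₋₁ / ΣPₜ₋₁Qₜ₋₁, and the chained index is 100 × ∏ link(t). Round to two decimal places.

Link 2012→2013:
ΣP(2013)Q(2012) = 13.71×37 + 1182.41×10 = 507.27 + 11824.1 = 12331.37
ΣP(2012)Q(2012) = 10.86×37 + 1058.72×10 = 401.82 + 10587.2 = 10989.02
link = 12331.37/10989.02 = 1.122154
Link 2013→2014:
ΣP(2014)Q(2013) = 15.08×35 + 1508.94×12 = 527.8 + 18107.28 = 18635.08
ΣP(2013)Q(2013) = 13.71×35 + 1182.41×12 = 479.85 + 14188.92 = 14668.77
link = 18635.08/14668.77 = 1.270391
Link 2014→2015:
ΣP(2015)Q(2014) = 17.69×38 + 1583.79×10 = 672.22 + 15837.9 = 16510.12
ΣP(2014)Q(2014) = 15.08×38 + 1508.94×10 = 573.04 + 15089.4 = 15662.44
link = 16510.12/15662.44 = 1.054122
Chained index = 100 × 1.122154 × 1.270391 × 1.054122 = 150.2729

150.27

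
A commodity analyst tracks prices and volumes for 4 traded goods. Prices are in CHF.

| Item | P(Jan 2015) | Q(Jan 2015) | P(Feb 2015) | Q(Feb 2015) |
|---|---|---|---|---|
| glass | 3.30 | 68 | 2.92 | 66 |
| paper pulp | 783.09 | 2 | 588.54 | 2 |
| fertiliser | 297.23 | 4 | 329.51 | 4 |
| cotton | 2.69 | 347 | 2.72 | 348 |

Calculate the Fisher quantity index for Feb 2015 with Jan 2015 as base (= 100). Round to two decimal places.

99.91

Laspeyres component (base-period weights):
ΣP(Jan 2015)Q(Feb 2015) = 3.30×66 + 783.09×2 + 297.23×4 + 2.69×348 = 217.8 + 1566.18 + 1188.92 + 936.12 = 3909.02
ΣP(Jan 2015)Q(Jan 2015) = 3.30×68 + 783.09×2 + 297.23×4 + 2.69×347 = 224.4 + 1566.18 + 1188.92 + 933.43 = 3912.93
L = 3909.02 / 3912.93 × 100 = 99.9001
Paasche component (current-period weights):
ΣP(Feb 2015)Q(Feb 2015) = 2.92×66 + 588.54×2 + 329.51×4 + 2.72×348 = 192.72 + 1177.08 + 1318.04 + 946.56 = 3634.4
ΣP(Feb 2015)Q(Jan 2015) = 2.92×68 + 588.54×2 + 329.51×4 + 2.72×347 = 198.56 + 1177.08 + 1318.04 + 943.84 = 3637.52
P = 3634.4 / 3637.52 × 100 = 99.9142
Fisher = √(L × P) = √(99.9001 × 99.9142) = 99.9072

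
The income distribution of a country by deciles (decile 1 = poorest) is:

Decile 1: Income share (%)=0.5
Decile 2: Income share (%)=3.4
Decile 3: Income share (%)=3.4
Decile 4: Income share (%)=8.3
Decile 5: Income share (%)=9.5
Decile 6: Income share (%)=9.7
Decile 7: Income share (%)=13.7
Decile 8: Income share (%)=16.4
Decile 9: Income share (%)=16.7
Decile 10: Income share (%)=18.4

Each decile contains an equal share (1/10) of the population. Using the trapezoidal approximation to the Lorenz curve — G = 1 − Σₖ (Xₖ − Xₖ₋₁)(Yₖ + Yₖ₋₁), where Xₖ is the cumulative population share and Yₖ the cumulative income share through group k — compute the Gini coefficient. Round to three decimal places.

0.336

Cumulative income shares Yₖ: 0.0050, 0.0390, 0.0730, 0.1560, 0.2510, 0.3480, 0.4850, 0.6490, 0.8160, 1.0000
Σ (Xₖ−Xₖ₋₁)(Yₖ+Yₖ₋₁) = (1/10)(0.0050+0.0000) + (1/10)(0.0390+0.0050) + (1/10)(0.0730+0.0390) + (1/10)(0.1560+0.0730) + (1/10)(0.2510+0.1560) + (1/10)(0.3480+0.2510) + (1/10)(0.4850+0.3480) + (1/10)(0.6490+0.4850) + (1/10)(0.8160+0.6490) + (1/10)(1.0000+0.8160)
  = 0.0005 + 0.0044 + 0.0112 + 0.0229 + 0.0407 + 0.0599 + 0.0833 + 0.1134 + 0.1465 + 0.1816 = 0.6644
G = 1 − 0.6644 = 0.3356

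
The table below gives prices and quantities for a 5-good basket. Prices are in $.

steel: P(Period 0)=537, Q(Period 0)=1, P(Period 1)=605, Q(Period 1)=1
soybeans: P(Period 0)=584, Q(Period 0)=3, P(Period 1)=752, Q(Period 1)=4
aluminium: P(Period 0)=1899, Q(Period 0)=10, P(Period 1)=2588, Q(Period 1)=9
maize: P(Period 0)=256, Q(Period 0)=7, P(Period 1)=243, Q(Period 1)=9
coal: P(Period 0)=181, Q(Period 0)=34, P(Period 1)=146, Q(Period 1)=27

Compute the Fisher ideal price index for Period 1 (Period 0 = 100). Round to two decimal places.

Laspeyres component (base-period weights):
ΣP(Period 1)Q(Period 0) = 605×1 + 752×3 + 2588×10 + 243×7 + 146×34 = 605 + 2256 + 25880 + 1701 + 4964 = 35406
ΣP(Period 0)Q(Period 0) = 537×1 + 584×3 + 1899×10 + 256×7 + 181×34 = 537 + 1752 + 18990 + 1792 + 6154 = 29225
L = 35406 / 29225 × 100 = 121.1497
Paasche component (current-period weights):
ΣP(Period 1)Q(Period 1) = 605×1 + 752×4 + 2588×9 + 243×9 + 146×27 = 605 + 3008 + 23292 + 2187 + 3942 = 33034
ΣP(Period 0)Q(Period 1) = 537×1 + 584×4 + 1899×9 + 256×9 + 181×27 = 537 + 2336 + 17091 + 2304 + 4887 = 27155
P = 33034 / 27155 × 100 = 121.6498
Fisher = √(L × P) = √(121.1497 × 121.6498) = 121.3995

121.40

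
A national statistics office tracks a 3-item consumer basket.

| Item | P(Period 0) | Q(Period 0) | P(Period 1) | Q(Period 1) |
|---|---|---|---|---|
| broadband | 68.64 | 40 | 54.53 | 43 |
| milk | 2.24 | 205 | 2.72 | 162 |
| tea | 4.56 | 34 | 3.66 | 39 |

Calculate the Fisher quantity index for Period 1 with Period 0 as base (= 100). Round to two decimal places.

103.10

Laspeyres component (base-period weights):
ΣP(Period 0)Q(Period 1) = 68.64×43 + 2.24×162 + 4.56×39 = 2951.52 + 362.88 + 177.84 = 3492.24
ΣP(Period 0)Q(Period 0) = 68.64×40 + 2.24×205 + 4.56×34 = 2745.6 + 459.2 + 155.04 = 3359.84
L = 3492.24 / 3359.84 × 100 = 103.9407
Paasche component (current-period weights):
ΣP(Period 1)Q(Period 1) = 54.53×43 + 2.72×162 + 3.66×39 = 2344.79 + 440.64 + 142.74 = 2928.17
ΣP(Period 1)Q(Period 0) = 54.53×40 + 2.72×205 + 3.66×34 = 2181.2 + 557.6 + 124.44 = 2863.24
P = 2928.17 / 2863.24 × 100 = 102.2677
Fisher = √(L × P) = √(103.9407 × 102.2677) = 103.1008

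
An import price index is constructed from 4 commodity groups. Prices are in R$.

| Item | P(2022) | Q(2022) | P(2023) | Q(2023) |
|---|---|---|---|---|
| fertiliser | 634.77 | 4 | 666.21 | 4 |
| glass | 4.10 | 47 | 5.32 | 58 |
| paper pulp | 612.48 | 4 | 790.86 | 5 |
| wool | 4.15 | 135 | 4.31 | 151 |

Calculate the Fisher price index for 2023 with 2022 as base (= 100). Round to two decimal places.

116.60

Laspeyres component (base-period weights):
ΣP(2023)Q(2022) = 666.21×4 + 5.32×47 + 790.86×4 + 4.31×135 = 2664.84 + 250.04 + 3163.44 + 581.85 = 6660.17
ΣP(2022)Q(2022) = 634.77×4 + 4.10×47 + 612.48×4 + 4.15×135 = 2539.08 + 192.7 + 2449.92 + 560.25 = 5741.95
L = 6660.17 / 5741.95 × 100 = 115.9914
Paasche component (current-period weights):
ΣP(2023)Q(2023) = 666.21×4 + 5.32×58 + 790.86×5 + 4.31×151 = 2664.84 + 308.56 + 3954.3 + 650.81 = 7578.51
ΣP(2022)Q(2023) = 634.77×4 + 4.10×58 + 612.48×5 + 4.15×151 = 2539.08 + 237.8 + 3062.4 + 626.65 = 6465.93
P = 7578.51 / 6465.93 × 100 = 117.2068
Fisher = √(L × P) = √(115.9914 × 117.2068) = 116.5975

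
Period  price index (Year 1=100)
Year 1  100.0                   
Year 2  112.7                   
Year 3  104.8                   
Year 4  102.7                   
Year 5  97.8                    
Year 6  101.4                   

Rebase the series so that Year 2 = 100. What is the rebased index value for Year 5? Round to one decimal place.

Rebased(Year 5) = 97.8 / 112.7 × 100 = 86.7791

86.8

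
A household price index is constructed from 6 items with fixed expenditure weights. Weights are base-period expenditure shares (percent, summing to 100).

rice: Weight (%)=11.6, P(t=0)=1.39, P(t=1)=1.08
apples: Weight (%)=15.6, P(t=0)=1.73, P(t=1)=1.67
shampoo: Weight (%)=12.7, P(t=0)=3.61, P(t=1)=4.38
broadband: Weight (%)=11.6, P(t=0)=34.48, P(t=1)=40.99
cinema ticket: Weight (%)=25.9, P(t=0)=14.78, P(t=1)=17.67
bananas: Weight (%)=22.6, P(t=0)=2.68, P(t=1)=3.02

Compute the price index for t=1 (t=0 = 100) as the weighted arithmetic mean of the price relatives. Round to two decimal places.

109.70

rice: 11.6 × (1.08/1.39) = 11.6 × 0.776978 = 9.0129
apples: 15.6 × (1.67/1.73) = 15.6 × 0.965318 = 15.0590
shampoo: 12.7 × (4.38/3.61) = 12.7 × 1.213296 = 15.4089
broadband: 11.6 × (40.99/34.48) = 11.6 × 1.188805 = 13.7901
cinema ticket: 25.9 × (17.67/14.78) = 25.9 × 1.195535 = 30.9643
bananas: 22.6 × (3.02/2.68) = 22.6 × 1.126866 = 25.4672
Index = Σ wᵢ·(p₁ᵢ/p₀ᵢ) = 9.0129 + 15.0590 + 15.4089 + 13.7901 + 30.9643 + 25.4672 = 109.7024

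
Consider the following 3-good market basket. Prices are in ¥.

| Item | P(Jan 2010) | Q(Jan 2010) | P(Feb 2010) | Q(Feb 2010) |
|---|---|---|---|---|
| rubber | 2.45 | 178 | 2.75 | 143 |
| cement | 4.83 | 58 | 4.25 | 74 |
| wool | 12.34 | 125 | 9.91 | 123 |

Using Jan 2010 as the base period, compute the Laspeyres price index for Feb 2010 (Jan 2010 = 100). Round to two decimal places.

Laspeyres price index uses base-period quantities as weights.
ΣP(Feb 2010)·Q(Jan 2010) = 2.75×178 + 4.25×58 + 9.91×125 = 489.5 + 246.5 + 1238.75 = 1974.75
ΣP(Jan 2010)·Q(Jan 2010) = 2.45×178 + 4.83×58 + 12.34×125 = 436.1 + 280.14 + 1542.5 = 2258.74
Index = 1974.75 / 2258.74 × 100 = 87.4271

87.43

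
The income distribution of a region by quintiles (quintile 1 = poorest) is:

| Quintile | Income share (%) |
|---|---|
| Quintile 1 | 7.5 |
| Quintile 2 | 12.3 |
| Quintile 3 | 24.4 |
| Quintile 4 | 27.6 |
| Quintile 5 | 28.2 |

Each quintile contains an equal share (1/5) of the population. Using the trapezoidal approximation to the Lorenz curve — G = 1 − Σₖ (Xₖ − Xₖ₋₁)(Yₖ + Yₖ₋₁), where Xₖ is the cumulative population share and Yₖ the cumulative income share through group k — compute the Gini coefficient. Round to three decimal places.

0.227

Cumulative income shares Yₖ: 0.0750, 0.1980, 0.4420, 0.7180, 1.0000
Σ (Xₖ−Xₖ₋₁)(Yₖ+Yₖ₋₁) = (1/5)(0.0750+0.0000) + (1/5)(0.1980+0.0750) + (1/5)(0.4420+0.1980) + (1/5)(0.7180+0.4420) + (1/5)(1.0000+0.7180)
  = 0.0150 + 0.0546 + 0.1280 + 0.2320 + 0.3436 = 0.7732
G = 1 − 0.7732 = 0.2268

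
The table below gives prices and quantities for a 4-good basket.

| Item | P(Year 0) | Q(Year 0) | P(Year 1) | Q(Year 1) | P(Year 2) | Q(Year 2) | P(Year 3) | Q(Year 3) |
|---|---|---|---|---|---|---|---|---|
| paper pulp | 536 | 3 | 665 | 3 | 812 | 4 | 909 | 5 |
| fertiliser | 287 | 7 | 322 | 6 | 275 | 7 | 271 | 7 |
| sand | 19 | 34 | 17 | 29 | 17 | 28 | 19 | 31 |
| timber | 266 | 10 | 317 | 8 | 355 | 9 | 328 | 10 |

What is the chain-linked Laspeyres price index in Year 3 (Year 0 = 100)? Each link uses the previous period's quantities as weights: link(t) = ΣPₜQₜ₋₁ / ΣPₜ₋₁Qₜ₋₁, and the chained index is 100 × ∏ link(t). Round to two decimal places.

125.61

Link Year 0→Year 1:
ΣP(Year 1)Q(Year 0) = 665×3 + 322×7 + 17×34 + 317×10 = 1995 + 2254 + 578 + 3170 = 7997
ΣP(Year 0)Q(Year 0) = 536×3 + 287×7 + 19×34 + 266×10 = 1608 + 2009 + 646 + 2660 = 6923
link = 7997/6923 = 1.155135
Link Year 1→Year 2:
ΣP(Year 2)Q(Year 1) = 812×3 + 275×6 + 17×29 + 355×8 = 2436 + 1650 + 493 + 2840 = 7419
ΣP(Year 1)Q(Year 1) = 665×3 + 322×6 + 17×29 + 317×8 = 1995 + 1932 + 493 + 2536 = 6956
link = 7419/6956 = 1.066561
Link Year 2→Year 3:
ΣP(Year 3)Q(Year 2) = 909×4 + 271×7 + 19×28 + 328×9 = 3636 + 1897 + 532 + 2952 = 9017
ΣP(Year 2)Q(Year 2) = 812×4 + 275×7 + 17×28 + 355×9 = 3248 + 1925 + 476 + 3195 = 8844
link = 9017/8844 = 1.019561
Chained index = 100 × 1.155135 × 1.066561 × 1.019561 = 125.6122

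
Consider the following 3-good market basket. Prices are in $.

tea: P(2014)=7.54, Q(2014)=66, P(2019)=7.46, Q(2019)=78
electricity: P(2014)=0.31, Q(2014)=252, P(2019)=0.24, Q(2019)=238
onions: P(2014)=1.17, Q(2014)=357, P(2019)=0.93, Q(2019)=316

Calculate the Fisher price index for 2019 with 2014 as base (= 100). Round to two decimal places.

Laspeyres component (base-period weights):
ΣP(2019)Q(2014) = 7.46×66 + 0.24×252 + 0.93×357 = 492.36 + 60.48 + 332.01 = 884.85
ΣP(2014)Q(2014) = 7.54×66 + 0.31×252 + 1.17×357 = 497.64 + 78.12 + 417.69 = 993.45
L = 884.85 / 993.45 × 100 = 89.0684
Paasche component (current-period weights):
ΣP(2019)Q(2019) = 7.46×78 + 0.24×238 + 0.93×316 = 581.88 + 57.12 + 293.88 = 932.88
ΣP(2014)Q(2019) = 7.54×78 + 0.31×238 + 1.17×316 = 588.12 + 73.78 + 369.72 = 1031.62
P = 932.88 / 1031.62 × 100 = 90.4286
Fisher = √(L × P) = √(89.0684 × 90.4286) = 89.7459

89.75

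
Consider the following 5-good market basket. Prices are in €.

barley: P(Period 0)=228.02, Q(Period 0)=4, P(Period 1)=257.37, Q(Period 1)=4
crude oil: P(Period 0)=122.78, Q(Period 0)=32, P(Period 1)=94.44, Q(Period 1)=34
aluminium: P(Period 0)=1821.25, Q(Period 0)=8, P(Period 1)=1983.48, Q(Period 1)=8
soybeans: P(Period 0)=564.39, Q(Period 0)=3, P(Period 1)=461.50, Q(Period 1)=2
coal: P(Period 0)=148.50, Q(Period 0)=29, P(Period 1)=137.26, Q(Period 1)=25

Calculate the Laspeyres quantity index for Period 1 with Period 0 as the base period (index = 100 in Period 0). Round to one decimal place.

Laspeyres quantity index uses base-period prices as weights.
ΣP(Period 0)·Q(Period 1) = 228.02×4 + 122.78×34 + 1821.25×8 + 564.39×2 + 148.50×25 = 912.08 + 4174.52 + 14570 + 1128.78 + 3712.5 = 24497.88
ΣP(Period 0)·Q(Period 0) = 228.02×4 + 122.78×32 + 1821.25×8 + 564.39×3 + 148.50×29 = 912.08 + 3928.96 + 14570 + 1693.17 + 4306.5 = 25410.71
Index = 24497.88 / 25410.71 × 100 = 96.4077

96.4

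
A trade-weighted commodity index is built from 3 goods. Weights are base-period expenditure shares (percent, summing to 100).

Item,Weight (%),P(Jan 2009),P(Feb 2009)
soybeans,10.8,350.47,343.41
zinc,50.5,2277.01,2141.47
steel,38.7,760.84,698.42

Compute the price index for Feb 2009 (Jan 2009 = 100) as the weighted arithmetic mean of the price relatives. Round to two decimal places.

soybeans: 10.8 × (343.41/350.47) = 10.8 × 0.979856 = 10.5824
zinc: 50.5 × (2141.47/2277.01) = 50.5 × 0.940475 = 47.4940
steel: 38.7 × (698.42/760.84) = 38.7 × 0.917959 = 35.5250
Index = Σ wᵢ·(p₁ᵢ/p₀ᵢ) = 10.5824 + 47.4940 + 35.5250 = 93.6014

93.60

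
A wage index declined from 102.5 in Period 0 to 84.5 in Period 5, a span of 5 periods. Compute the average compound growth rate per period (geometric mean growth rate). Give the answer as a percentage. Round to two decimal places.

-3.79%

Growth factor = (84.5/102.5)^(1/5) = (0.824390)^(1/5) = 0.962114
Growth rate = 0.962114 − 1 = -0.037886 = -3.7886%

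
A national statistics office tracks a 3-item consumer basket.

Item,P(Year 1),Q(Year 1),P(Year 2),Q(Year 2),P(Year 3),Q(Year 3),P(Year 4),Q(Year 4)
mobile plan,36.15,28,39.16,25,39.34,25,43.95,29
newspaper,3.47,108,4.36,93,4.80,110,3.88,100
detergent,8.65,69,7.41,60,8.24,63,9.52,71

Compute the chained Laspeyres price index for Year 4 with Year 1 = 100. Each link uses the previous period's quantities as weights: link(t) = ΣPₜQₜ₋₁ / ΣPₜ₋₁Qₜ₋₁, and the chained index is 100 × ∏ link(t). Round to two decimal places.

Link Year 1→Year 2:
ΣP(Year 2)Q(Year 1) = 39.16×28 + 4.36×108 + 7.41×69 = 1096.48 + 470.88 + 511.29 = 2078.65
ΣP(Year 1)Q(Year 1) = 36.15×28 + 3.47×108 + 8.65×69 = 1012.2 + 374.76 + 596.85 = 1983.81
link = 2078.65/1983.81 = 1.047807
Link Year 2→Year 3:
ΣP(Year 3)Q(Year 2) = 39.34×25 + 4.80×93 + 8.24×60 = 983.5 + 446.4 + 494.4 = 1924.3
ΣP(Year 2)Q(Year 2) = 39.16×25 + 4.36×93 + 7.41×60 = 979 + 405.48 + 444.6 = 1829.08
link = 1924.3/1829.08 = 1.052059
Link Year 3→Year 4:
ΣP(Year 4)Q(Year 3) = 43.95×25 + 3.88×110 + 9.52×63 = 1098.75 + 426.8 + 599.76 = 2125.31
ΣP(Year 3)Q(Year 3) = 39.34×25 + 4.80×110 + 8.24×63 = 983.5 + 528 + 519.12 = 2030.62
link = 2125.31/2030.62 = 1.046631
Chained index = 100 × 1.047807 × 1.052059 × 1.046631 = 115.3759

115.38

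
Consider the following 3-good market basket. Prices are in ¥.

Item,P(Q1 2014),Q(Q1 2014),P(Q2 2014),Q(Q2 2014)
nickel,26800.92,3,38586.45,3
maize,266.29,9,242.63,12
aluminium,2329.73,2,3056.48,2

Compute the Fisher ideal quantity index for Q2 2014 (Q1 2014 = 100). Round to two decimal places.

Laspeyres component (base-period weights):
ΣP(Q1 2014)Q(Q2 2014) = 26800.92×3 + 266.29×12 + 2329.73×2 = 80402.76 + 3195.48 + 4659.46 = 88257.7
ΣP(Q1 2014)Q(Q1 2014) = 26800.92×3 + 266.29×9 + 2329.73×2 = 80402.76 + 2396.61 + 4659.46 = 87458.83
L = 88257.7 / 87458.83 × 100 = 100.9134
Paasche component (current-period weights):
ΣP(Q2 2014)Q(Q2 2014) = 38586.45×3 + 242.63×12 + 3056.48×2 = 115759.35 + 2911.56 + 6112.96 = 124783.87
ΣP(Q2 2014)Q(Q1 2014) = 38586.45×3 + 242.63×9 + 3056.48×2 = 115759.35 + 2183.67 + 6112.96 = 124055.98
P = 124783.87 / 124055.98 × 100 = 100.5867
Fisher = √(L × P) = √(100.9134 × 100.5867) = 100.7500

100.75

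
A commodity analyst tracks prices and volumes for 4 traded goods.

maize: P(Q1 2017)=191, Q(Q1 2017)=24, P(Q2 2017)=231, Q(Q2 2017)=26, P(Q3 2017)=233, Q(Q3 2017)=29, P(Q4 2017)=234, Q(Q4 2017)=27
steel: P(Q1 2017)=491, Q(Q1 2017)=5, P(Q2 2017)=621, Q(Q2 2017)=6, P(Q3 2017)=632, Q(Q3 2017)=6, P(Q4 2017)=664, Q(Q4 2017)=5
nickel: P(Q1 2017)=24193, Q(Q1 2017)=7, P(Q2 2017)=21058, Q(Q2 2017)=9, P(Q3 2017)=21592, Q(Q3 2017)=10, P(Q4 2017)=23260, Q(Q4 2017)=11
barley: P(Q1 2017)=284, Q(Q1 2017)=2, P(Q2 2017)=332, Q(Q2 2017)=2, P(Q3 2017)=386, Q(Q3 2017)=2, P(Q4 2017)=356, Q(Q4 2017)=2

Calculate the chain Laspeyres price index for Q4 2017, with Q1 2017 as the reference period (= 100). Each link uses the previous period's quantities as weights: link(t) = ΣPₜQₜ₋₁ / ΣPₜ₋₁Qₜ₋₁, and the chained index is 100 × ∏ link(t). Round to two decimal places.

97.52

Link Q1 2017→Q2 2017:
ΣP(Q2 2017)Q(Q1 2017) = 231×24 + 621×5 + 21058×7 + 332×2 = 5544 + 3105 + 147406 + 664 = 156719
ΣP(Q1 2017)Q(Q1 2017) = 191×24 + 491×5 + 24193×7 + 284×2 = 4584 + 2455 + 169351 + 568 = 176958
link = 156719/176958 = 0.885628
Link Q2 2017→Q3 2017:
ΣP(Q3 2017)Q(Q2 2017) = 233×26 + 632×6 + 21592×9 + 386×2 = 6058 + 3792 + 194328 + 772 = 204950
ΣP(Q2 2017)Q(Q2 2017) = 231×26 + 621×6 + 21058×9 + 332×2 = 6006 + 3726 + 189522 + 664 = 199918
link = 204950/199918 = 1.025170
Link Q3 2017→Q4 2017:
ΣP(Q4 2017)Q(Q3 2017) = 234×29 + 664×6 + 23260×10 + 356×2 = 6786 + 3984 + 232600 + 712 = 244082
ΣP(Q3 2017)Q(Q3 2017) = 233×29 + 632×6 + 21592×10 + 386×2 = 6757 + 3792 + 215920 + 772 = 227241
link = 244082/227241 = 1.074111
Chained index = 100 × 0.885628 × 1.025170 × 1.074111 = 97.5206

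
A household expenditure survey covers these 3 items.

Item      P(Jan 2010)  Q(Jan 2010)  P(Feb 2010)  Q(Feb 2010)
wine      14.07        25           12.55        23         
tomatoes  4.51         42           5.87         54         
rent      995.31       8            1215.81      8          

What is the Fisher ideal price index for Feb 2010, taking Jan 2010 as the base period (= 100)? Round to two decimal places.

Laspeyres component (base-period weights):
ΣP(Feb 2010)Q(Jan 2010) = 12.55×25 + 5.87×42 + 1215.81×8 = 313.75 + 246.54 + 9726.48 = 10286.77
ΣP(Jan 2010)Q(Jan 2010) = 14.07×25 + 4.51×42 + 995.31×8 = 351.75 + 189.42 + 7962.48 = 8503.65
L = 10286.77 / 8503.65 × 100 = 120.9689
Paasche component (current-period weights):
ΣP(Feb 2010)Q(Feb 2010) = 12.55×23 + 5.87×54 + 1215.81×8 = 288.65 + 316.98 + 9726.48 = 10332.11
ΣP(Jan 2010)Q(Feb 2010) = 14.07×23 + 4.51×54 + 995.31×8 = 323.61 + 243.54 + 7962.48 = 8529.63
P = 10332.11 / 8529.63 × 100 = 121.1320
Fisher = √(L × P) = √(120.9689 × 121.1320) = 121.0504

121.05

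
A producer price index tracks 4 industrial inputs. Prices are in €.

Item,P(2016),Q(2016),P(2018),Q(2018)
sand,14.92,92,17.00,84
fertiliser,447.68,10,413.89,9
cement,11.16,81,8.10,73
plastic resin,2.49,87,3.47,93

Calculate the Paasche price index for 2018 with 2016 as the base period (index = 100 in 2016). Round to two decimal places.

Paasche price index uses current-period quantities as weights.
ΣP(2018)·Q(2018) = 17.00×84 + 413.89×9 + 8.10×73 + 3.47×93 = 1428 + 3725.01 + 591.3 + 322.71 = 6067.02
ΣP(2016)·Q(2018) = 14.92×84 + 447.68×9 + 11.16×73 + 2.49×93 = 1253.28 + 4029.12 + 814.68 + 231.57 = 6328.65
Index = 6067.02 / 6328.65 × 100 = 95.8659

95.87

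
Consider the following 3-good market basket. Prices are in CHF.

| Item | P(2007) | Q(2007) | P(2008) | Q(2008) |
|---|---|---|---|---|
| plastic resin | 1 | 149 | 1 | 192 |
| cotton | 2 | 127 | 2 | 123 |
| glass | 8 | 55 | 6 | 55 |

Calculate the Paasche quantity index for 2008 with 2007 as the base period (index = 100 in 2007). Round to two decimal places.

Paasche quantity index uses current-period prices as weights.
ΣP(2008)·Q(2008) = 1×192 + 2×123 + 6×55 = 192 + 246 + 330 = 768
ΣP(2008)·Q(2007) = 1×149 + 2×127 + 6×55 = 149 + 254 + 330 = 733
Index = 768 / 733 × 100 = 104.7749

104.77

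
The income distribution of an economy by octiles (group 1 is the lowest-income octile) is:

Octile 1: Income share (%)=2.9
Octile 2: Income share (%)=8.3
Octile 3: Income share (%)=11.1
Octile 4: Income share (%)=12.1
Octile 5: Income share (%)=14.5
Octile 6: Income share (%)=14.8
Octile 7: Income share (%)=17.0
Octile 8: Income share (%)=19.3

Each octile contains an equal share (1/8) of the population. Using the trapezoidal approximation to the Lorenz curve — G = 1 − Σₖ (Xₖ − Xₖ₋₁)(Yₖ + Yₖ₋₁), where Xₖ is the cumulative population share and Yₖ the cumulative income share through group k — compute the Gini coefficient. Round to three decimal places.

0.215

Cumulative income shares Yₖ: 0.0290, 0.1120, 0.2230, 0.3440, 0.4890, 0.6370, 0.8070, 1.0000
Σ (Xₖ−Xₖ₋₁)(Yₖ+Yₖ₋₁) = (1/8)(0.0290+0.0000) + (1/8)(0.1120+0.0290) + (1/8)(0.2230+0.1120) + (1/8)(0.3440+0.2230) + (1/8)(0.4890+0.3440) + (1/8)(0.6370+0.4890) + (1/8)(0.8070+0.6370) + (1/8)(1.0000+0.8070)
  = 0.0036 + 0.0176 + 0.0419 + 0.0709 + 0.1041 + 0.1407 + 0.1805 + 0.2259 = 0.7853
G = 1 − 0.7853 = 0.2147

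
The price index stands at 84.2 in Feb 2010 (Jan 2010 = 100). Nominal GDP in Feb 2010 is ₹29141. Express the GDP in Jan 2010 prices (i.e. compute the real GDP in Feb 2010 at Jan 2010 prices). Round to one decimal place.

34609.3

Real = Nominal ÷ (Index/100) = 29141 ÷ (84.2/100)
     = 29141 ÷ 0.842 = 34609.2637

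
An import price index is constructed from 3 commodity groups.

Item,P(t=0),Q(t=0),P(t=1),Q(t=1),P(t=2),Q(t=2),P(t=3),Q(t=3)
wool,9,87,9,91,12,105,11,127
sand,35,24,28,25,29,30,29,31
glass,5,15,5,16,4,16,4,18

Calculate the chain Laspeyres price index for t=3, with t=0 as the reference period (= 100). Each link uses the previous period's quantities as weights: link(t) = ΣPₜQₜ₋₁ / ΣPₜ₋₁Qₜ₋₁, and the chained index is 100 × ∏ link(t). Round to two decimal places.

100.92

Link t=0→t=1:
ΣP(t=1)Q(t=0) = 9×87 + 28×24 + 5×15 = 783 + 672 + 75 = 1530
ΣP(t=0)Q(t=0) = 9×87 + 35×24 + 5×15 = 783 + 840 + 75 = 1698
link = 1530/1698 = 0.901060
Link t=1→t=2:
ΣP(t=2)Q(t=1) = 12×91 + 29×25 + 4×16 = 1092 + 725 + 64 = 1881
ΣP(t=1)Q(t=1) = 9×91 + 28×25 + 5×16 = 819 + 700 + 80 = 1599
link = 1881/1599 = 1.176360
Link t=2→t=3:
ΣP(t=3)Q(t=2) = 11×105 + 29×30 + 4×16 = 1155 + 870 + 64 = 2089
ΣP(t=2)Q(t=2) = 12×105 + 29×30 + 4×16 = 1260 + 870 + 64 = 2194
link = 2089/2194 = 0.952142
Chained index = 100 × 0.901060 × 1.176360 × 0.952142 = 100.9243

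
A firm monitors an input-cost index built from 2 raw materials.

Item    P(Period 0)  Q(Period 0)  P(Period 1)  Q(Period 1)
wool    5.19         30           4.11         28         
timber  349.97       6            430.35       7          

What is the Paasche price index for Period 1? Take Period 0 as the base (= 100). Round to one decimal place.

120.5

Paasche price index uses current-period quantities as weights.
ΣP(Period 1)·Q(Period 1) = 4.11×28 + 430.35×7 = 115.08 + 3012.45 = 3127.53
ΣP(Period 0)·Q(Period 1) = 5.19×28 + 349.97×7 = 145.32 + 2449.79 = 2595.11
Index = 3127.53 / 2595.11 × 100 = 120.5163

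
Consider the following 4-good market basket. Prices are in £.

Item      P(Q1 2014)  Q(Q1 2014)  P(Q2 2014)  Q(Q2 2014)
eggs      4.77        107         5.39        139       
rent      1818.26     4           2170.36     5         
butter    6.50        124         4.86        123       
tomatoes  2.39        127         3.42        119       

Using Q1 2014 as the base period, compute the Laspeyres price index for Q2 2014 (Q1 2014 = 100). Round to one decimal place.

115.8

Laspeyres price index uses base-period quantities as weights.
ΣP(Q2 2014)·Q(Q1 2014) = 5.39×107 + 2170.36×4 + 4.86×124 + 3.42×127 = 576.73 + 8681.44 + 602.64 + 434.34 = 10295.15
ΣP(Q1 2014)·Q(Q1 2014) = 4.77×107 + 1818.26×4 + 6.50×124 + 2.39×127 = 510.39 + 7273.04 + 806 + 303.53 = 8892.96
Index = 10295.15 / 8892.96 × 100 = 115.7674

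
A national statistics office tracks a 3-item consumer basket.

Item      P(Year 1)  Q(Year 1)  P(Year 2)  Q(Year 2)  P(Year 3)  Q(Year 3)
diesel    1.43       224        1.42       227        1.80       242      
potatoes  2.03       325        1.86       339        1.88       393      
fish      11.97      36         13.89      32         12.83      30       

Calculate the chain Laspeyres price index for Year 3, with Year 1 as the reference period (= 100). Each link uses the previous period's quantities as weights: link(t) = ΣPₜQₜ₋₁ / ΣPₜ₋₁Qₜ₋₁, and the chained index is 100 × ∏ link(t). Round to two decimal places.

105.09

Link Year 1→Year 2:
ΣP(Year 2)Q(Year 1) = 1.42×224 + 1.86×325 + 13.89×36 = 318.08 + 604.5 + 500.04 = 1422.62
ΣP(Year 1)Q(Year 1) = 1.43×224 + 2.03×325 + 11.97×36 = 320.32 + 659.75 + 430.92 = 1410.99
link = 1422.62/1410.99 = 1.008242
Link Year 2→Year 3:
ΣP(Year 3)Q(Year 2) = 1.80×227 + 1.88×339 + 12.83×32 = 408.6 + 637.32 + 410.56 = 1456.48
ΣP(Year 2)Q(Year 2) = 1.42×227 + 1.86×339 + 13.89×32 = 322.34 + 630.54 + 444.48 = 1397.36
link = 1456.48/1397.36 = 1.042308
Chained index = 100 × 1.008242 × 1.042308 = 105.0900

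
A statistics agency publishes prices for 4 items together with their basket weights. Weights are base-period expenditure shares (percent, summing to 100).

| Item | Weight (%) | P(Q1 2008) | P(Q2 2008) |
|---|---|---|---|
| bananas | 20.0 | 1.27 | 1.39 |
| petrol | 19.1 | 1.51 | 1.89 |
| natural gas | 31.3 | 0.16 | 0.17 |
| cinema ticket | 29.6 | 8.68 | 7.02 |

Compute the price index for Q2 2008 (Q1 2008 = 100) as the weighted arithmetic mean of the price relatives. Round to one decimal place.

bananas: 20.0 × (1.39/1.27) = 20.0 × 1.094488 = 21.8898
petrol: 19.1 × (1.89/1.51) = 19.1 × 1.251656 = 23.9066
natural gas: 31.3 × (0.17/0.16) = 31.3 × 1.062500 = 33.2563
cinema ticket: 29.6 × (7.02/8.68) = 29.6 × 0.808756 = 23.9392
Index = Σ wᵢ·(p₁ᵢ/p₀ᵢ) = 21.8898 + 23.9066 + 33.2563 + 23.9392 = 102.9918

103.0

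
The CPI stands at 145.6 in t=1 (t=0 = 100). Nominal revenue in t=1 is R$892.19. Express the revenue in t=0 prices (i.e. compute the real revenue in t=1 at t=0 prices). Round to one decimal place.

612.8

Real = Nominal ÷ (Index/100) = 892.19 ÷ (145.6/100)
     = 892.19 ÷ 1.456 = 612.7679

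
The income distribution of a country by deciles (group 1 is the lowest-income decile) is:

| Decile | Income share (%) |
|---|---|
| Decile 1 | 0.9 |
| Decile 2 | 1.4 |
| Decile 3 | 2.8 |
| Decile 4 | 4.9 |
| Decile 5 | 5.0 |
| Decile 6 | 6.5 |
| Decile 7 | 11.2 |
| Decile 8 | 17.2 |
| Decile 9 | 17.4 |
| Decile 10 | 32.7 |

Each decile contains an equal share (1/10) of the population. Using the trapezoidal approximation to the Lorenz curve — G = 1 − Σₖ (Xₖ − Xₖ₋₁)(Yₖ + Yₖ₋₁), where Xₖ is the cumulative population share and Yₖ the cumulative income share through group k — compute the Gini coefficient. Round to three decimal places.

Cumulative income shares Yₖ: 0.0090, 0.0230, 0.0510, 0.1000, 0.1500, 0.2150, 0.3270, 0.4990, 0.6730, 1.0000
Σ (Xₖ−Xₖ₋₁)(Yₖ+Yₖ₋₁) = (1/10)(0.0090+0.0000) + (1/10)(0.0230+0.0090) + (1/10)(0.0510+0.0230) + (1/10)(0.1000+0.0510) + (1/10)(0.1500+0.1000) + (1/10)(0.2150+0.1500) + (1/10)(0.3270+0.2150) + (1/10)(0.4990+0.3270) + (1/10)(0.6730+0.4990) + (1/10)(1.0000+0.6730)
  = 0.0009 + 0.0032 + 0.0074 + 0.0151 + 0.0250 + 0.0365 + 0.0542 + 0.0826 + 0.1172 + 0.1673 = 0.5094
G = 1 − 0.5094 = 0.4906

0.491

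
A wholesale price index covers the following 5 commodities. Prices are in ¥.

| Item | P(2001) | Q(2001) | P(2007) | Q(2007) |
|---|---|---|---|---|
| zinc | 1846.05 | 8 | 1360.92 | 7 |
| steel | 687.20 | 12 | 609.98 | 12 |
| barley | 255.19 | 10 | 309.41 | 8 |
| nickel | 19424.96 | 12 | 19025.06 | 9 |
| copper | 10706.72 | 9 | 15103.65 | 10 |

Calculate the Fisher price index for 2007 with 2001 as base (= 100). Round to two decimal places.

Laspeyres component (base-period weights):
ΣP(2007)Q(2001) = 1360.92×8 + 609.98×12 + 309.41×10 + 19025.06×12 + 15103.65×9 = 10887.36 + 7319.76 + 3094.1 + 228300.72 + 135932.85 = 385534.79
ΣP(2001)Q(2001) = 1846.05×8 + 687.20×12 + 255.19×10 + 19424.96×12 + 10706.72×9 = 14768.4 + 8246.4 + 2551.9 + 233099.52 + 96360.48 = 355026.7
L = 385534.79 / 355026.7 × 100 = 108.5932
Paasche component (current-period weights):
ΣP(2007)Q(2007) = 1360.92×7 + 609.98×12 + 309.41×8 + 19025.06×9 + 15103.65×10 = 9526.44 + 7319.76 + 2475.28 + 171225.54 + 151036.5 = 341583.52
ΣP(2001)Q(2007) = 1846.05×7 + 687.20×12 + 255.19×8 + 19424.96×9 + 10706.72×10 = 12922.35 + 8246.4 + 2041.52 + 174824.64 + 107067.2 = 305102.11
P = 341583.52 / 305102.11 × 100 = 111.9571
Fisher = √(L × P) = √(108.5932 × 111.9571) = 110.2623

110.26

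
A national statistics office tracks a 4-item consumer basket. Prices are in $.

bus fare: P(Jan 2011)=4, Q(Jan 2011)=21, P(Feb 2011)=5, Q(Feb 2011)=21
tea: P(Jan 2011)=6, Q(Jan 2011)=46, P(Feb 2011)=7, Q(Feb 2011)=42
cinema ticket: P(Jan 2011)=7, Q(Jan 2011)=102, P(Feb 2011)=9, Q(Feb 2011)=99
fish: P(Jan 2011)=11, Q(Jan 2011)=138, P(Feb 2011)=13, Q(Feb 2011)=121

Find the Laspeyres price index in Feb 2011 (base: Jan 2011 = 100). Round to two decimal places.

121.10

Laspeyres price index uses base-period quantities as weights.
ΣP(Feb 2011)·Q(Jan 2011) = 5×21 + 7×46 + 9×102 + 13×138 = 105 + 322 + 918 + 1794 = 3139
ΣP(Jan 2011)·Q(Jan 2011) = 4×21 + 6×46 + 7×102 + 11×138 = 84 + 276 + 714 + 1518 = 2592
Index = 3139 / 2592 × 100 = 121.1034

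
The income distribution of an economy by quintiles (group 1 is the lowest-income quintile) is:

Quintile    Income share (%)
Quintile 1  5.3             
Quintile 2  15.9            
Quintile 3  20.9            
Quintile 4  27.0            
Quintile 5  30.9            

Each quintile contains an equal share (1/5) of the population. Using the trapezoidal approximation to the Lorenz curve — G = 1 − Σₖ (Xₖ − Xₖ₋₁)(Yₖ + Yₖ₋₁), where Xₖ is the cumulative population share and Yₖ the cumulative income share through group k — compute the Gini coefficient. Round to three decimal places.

0.249

Cumulative income shares Yₖ: 0.0530, 0.2120, 0.4210, 0.6910, 1.0000
Σ (Xₖ−Xₖ₋₁)(Yₖ+Yₖ₋₁) = (1/5)(0.0530+0.0000) + (1/5)(0.2120+0.0530) + (1/5)(0.4210+0.2120) + (1/5)(0.6910+0.4210) + (1/5)(1.0000+0.6910)
  = 0.0106 + 0.0530 + 0.1266 + 0.2224 + 0.3382 = 0.7508
G = 1 − 0.7508 = 0.2492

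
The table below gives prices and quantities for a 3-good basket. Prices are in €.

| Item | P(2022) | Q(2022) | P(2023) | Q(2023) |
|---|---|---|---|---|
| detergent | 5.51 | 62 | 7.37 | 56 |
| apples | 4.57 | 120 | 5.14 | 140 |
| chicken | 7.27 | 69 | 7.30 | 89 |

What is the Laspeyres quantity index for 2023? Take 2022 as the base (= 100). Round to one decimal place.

Laspeyres quantity index uses base-period prices as weights.
ΣP(2022)·Q(2023) = 5.51×56 + 4.57×140 + 7.27×89 = 308.56 + 639.8 + 647.03 = 1595.39
ΣP(2022)·Q(2022) = 5.51×62 + 4.57×120 + 7.27×69 = 341.62 + 548.4 + 501.63 = 1391.65
Index = 1595.39 / 1391.65 × 100 = 114.6402

114.6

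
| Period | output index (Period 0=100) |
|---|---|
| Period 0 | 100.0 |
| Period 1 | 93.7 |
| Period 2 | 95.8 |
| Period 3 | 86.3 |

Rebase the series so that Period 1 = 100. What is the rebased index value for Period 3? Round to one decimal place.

92.1

Rebased(Period 3) = 86.3 / 93.7 × 100 = 92.1025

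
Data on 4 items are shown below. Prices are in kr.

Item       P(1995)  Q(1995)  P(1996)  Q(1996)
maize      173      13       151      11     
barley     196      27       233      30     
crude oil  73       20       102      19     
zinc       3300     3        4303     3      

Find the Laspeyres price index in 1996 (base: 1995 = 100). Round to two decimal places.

122.76

Laspeyres price index uses base-period quantities as weights.
ΣP(1996)·Q(1995) = 151×13 + 233×27 + 102×20 + 4303×3 = 1963 + 6291 + 2040 + 12909 = 23203
ΣP(1995)·Q(1995) = 173×13 + 196×27 + 73×20 + 3300×3 = 2249 + 5292 + 1460 + 9900 = 18901
Index = 23203 / 18901 × 100 = 122.7607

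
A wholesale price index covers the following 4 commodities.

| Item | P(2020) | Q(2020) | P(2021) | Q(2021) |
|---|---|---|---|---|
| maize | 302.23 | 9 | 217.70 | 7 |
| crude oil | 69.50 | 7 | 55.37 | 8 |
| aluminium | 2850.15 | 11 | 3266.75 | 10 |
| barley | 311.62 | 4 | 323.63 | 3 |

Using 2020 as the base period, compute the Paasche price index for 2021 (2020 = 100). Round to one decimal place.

110.9

Paasche price index uses current-period quantities as weights.
ΣP(2021)·Q(2021) = 217.70×7 + 55.37×8 + 3266.75×10 + 323.63×3 = 1523.9 + 442.96 + 32667.5 + 970.89 = 35605.25
ΣP(2020)·Q(2021) = 302.23×7 + 69.50×8 + 2850.15×10 + 311.62×3 = 2115.61 + 556 + 28501.5 + 934.86 = 32107.97
Index = 35605.25 / 32107.97 × 100 = 110.8922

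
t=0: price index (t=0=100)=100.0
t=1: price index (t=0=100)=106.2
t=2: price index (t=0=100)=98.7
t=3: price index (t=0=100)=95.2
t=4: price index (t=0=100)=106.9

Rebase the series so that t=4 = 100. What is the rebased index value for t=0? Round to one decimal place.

93.5

Rebased(t=0) = 100.0 / 106.9 × 100 = 93.5454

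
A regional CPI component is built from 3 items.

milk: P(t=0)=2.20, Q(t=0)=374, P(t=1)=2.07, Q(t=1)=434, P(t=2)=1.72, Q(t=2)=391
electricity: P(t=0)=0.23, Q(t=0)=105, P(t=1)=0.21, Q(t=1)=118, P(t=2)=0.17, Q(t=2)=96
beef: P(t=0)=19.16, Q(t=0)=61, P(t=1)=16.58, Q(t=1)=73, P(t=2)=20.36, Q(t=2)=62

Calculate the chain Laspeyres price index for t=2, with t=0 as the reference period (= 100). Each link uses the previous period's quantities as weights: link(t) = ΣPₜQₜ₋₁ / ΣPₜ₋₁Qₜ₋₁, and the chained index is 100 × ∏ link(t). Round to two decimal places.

Link t=0→t=1:
ΣP(t=1)Q(t=0) = 2.07×374 + 0.21×105 + 16.58×61 = 774.18 + 22.05 + 1011.38 = 1807.61
ΣP(t=0)Q(t=0) = 2.20×374 + 0.23×105 + 19.16×61 = 822.8 + 24.15 + 1168.76 = 2015.71
link = 1807.61/2015.71 = 0.896761
Link t=1→t=2:
ΣP(t=2)Q(t=1) = 1.72×434 + 0.17×118 + 20.36×73 = 746.48 + 20.06 + 1486.28 = 2252.82
ΣP(t=1)Q(t=1) = 2.07×434 + 0.21×118 + 16.58×73 = 898.38 + 24.78 + 1210.34 = 2133.5
link = 2252.82/2133.5 = 1.055927
Chained index = 100 × 0.896761 × 1.055927 = 94.6914

94.69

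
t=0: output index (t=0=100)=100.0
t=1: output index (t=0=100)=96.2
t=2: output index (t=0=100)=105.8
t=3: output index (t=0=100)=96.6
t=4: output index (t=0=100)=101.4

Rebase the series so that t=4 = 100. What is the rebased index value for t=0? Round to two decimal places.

98.62

Rebased(t=0) = 100.0 / 101.4 × 100 = 98.6193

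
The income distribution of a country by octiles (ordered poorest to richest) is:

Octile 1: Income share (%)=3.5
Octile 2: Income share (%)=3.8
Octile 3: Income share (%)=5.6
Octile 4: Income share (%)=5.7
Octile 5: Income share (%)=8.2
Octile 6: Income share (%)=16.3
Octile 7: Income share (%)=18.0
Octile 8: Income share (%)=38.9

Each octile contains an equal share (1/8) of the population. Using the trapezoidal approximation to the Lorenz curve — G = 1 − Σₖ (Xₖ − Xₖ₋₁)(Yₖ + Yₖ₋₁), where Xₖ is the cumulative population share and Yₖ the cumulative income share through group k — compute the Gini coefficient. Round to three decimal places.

0.442

Cumulative income shares Yₖ: 0.0350, 0.0730, 0.1290, 0.1860, 0.2680, 0.4310, 0.6110, 1.0000
Σ (Xₖ−Xₖ₋₁)(Yₖ+Yₖ₋₁) = (1/8)(0.0350+0.0000) + (1/8)(0.0730+0.0350) + (1/8)(0.1290+0.0730) + (1/8)(0.1860+0.1290) + (1/8)(0.2680+0.1860) + (1/8)(0.4310+0.2680) + (1/8)(0.6110+0.4310) + (1/8)(1.0000+0.6110)
  = 0.0044 + 0.0135 + 0.0253 + 0.0394 + 0.0568 + 0.0874 + 0.1303 + 0.2014 = 0.5583
G = 1 − 0.5583 = 0.4417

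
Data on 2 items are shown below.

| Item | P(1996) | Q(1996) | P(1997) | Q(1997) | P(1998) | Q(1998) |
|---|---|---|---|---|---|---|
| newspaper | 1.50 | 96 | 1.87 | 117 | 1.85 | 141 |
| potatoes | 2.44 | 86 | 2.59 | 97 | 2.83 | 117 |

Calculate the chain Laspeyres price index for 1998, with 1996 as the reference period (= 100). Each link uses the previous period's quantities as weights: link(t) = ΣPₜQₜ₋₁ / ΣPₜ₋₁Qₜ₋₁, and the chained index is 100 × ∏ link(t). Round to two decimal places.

Link 1996→1997:
ΣP(1997)Q(1996) = 1.87×96 + 2.59×86 = 179.52 + 222.74 = 402.26
ΣP(1996)Q(1996) = 1.50×96 + 2.44×86 = 144 + 209.84 = 353.84
link = 402.26/353.84 = 1.136842
Link 1997→1998:
ΣP(1998)Q(1997) = 1.85×117 + 2.83×97 = 216.45 + 274.51 = 490.96
ΣP(1997)Q(1997) = 1.87×117 + 2.59×97 = 218.79 + 251.23 = 470.02
link = 490.96/470.02 = 1.044551
Chained index = 100 × 1.136842 × 1.044551 = 118.7489

118.75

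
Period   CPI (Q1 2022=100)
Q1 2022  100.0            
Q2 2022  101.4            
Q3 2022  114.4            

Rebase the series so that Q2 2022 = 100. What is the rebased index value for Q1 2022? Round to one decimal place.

98.6

Rebased(Q1 2022) = 100.0 / 101.4 × 100 = 98.6193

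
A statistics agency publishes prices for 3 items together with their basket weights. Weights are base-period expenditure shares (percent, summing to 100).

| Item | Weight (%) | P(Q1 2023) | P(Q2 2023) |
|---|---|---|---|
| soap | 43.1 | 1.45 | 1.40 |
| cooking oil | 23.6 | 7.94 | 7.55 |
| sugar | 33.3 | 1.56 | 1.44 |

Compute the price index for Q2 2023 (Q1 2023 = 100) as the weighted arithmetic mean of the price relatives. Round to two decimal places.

94.79

soap: 43.1 × (1.40/1.45) = 43.1 × 0.965517 = 41.6138
cooking oil: 23.6 × (7.55/7.94) = 23.6 × 0.950882 = 22.4408
sugar: 33.3 × (1.44/1.56) = 33.3 × 0.923077 = 30.7385
Index = Σ wᵢ·(p₁ᵢ/p₀ᵢ) = 41.6138 + 22.4408 + 30.7385 = 94.7931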